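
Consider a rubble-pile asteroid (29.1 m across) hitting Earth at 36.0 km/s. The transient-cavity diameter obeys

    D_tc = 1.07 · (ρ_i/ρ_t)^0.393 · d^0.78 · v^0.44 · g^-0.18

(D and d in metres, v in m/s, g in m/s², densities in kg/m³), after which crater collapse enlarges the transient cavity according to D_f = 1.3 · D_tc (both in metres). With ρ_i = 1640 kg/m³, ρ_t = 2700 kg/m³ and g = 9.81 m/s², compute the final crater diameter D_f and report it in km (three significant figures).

D_f ≈ 1.06 km

v = 36000 m/s.
(ρ_i/ρ_t)^0.393 = (1640/2700)^0.393 = 0.8221
d^0.78 = 29.1^0.78 = 13.86
v^0.44 = 36000^0.44 = 101.1
g^-0.18 = 9.81^-0.18 = 0.6630
D_tc = 1.07 × 0.8221 × 13.86 × 101.1 × 0.6630 = 817.2 m
D_f = 1.3 × 817.2 = 1062 m
     = 1.062 km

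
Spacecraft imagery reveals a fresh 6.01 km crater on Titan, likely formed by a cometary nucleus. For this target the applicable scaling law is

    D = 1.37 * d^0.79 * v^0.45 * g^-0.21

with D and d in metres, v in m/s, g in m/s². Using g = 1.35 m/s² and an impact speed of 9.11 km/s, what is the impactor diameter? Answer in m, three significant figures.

Rearranging for d: d = [D / (1.37 · 9110^0.45 · 1.35^-0.21)]^(1/0.79).
D = 6010 m.
9110^0.45 = 60.50
1.35^-0.21 = 0.9389
Denominator = 1.37 × 60.50 × 0.9389 = 77.82
D / 77.82 = 6010 / 77.82 = 77.23
d = 77.23^(1/0.79) = 77.23^1.2658 = 245.2 m

d ≈ 245 m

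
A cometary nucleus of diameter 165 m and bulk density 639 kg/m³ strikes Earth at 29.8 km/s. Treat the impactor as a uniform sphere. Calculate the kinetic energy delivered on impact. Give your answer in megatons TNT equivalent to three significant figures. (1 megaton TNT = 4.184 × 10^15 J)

v = 29800 m/s.
Mass m = (π/6) ρ d³ = (π/6) × 639 × (165)³ = 1.503 × 10^9 kg
E = ½ m v² = 0.5 × 1.503 × 10^9 × (29800)² = 6.674 × 10^17 J
   = 6.674 × 10^17 / 4.184×10^15 = 159.5 Mt

E ≈ 160 Mt TNT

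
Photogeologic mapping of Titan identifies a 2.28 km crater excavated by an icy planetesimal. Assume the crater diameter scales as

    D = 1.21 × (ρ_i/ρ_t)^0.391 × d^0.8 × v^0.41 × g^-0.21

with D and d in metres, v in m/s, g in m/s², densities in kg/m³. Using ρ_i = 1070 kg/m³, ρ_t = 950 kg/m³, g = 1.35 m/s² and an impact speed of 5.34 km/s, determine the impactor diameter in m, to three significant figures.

Rearranging for d: d = [D / (1.21 · (1070/950)^0.391 · 5340^0.41 · 1.35^-0.21)]^(1/0.8).
D = 2280 m.
(1070/950)^0.391 = 1.048
5340^0.41 = 33.75
1.35^-0.21 = 0.9389
Denominator = 1.21 × 1.048 × 33.75 × 0.9389 = 40.18
D / 40.18 = 2280 / 40.18 = 56.74
d = 56.74^(1/0.8) = 56.74^1.25 = 155.7 m

d ≈ 156 m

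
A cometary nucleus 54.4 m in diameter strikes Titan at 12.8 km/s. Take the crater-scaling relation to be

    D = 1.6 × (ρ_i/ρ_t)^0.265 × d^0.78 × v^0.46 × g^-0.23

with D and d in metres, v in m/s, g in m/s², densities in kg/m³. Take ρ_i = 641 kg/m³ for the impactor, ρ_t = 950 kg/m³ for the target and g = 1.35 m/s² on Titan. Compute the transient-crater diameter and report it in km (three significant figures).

D ≈ 2.35 km

In SI units: v = 12800 m/s.
(ρ_i/ρ_t)^0.265 = (641/950)^0.265 = 0.9010
d^0.78 = 54.4^0.78 = 22.58
v^0.46 = 12800^0.46 = 77.50
g^-0.23 = 1.35^-0.23 = 0.9333
D = 1.6 × 0.9010 × 22.58 × 77.50 × 0.9333 = 2354 m
   = 2.354 km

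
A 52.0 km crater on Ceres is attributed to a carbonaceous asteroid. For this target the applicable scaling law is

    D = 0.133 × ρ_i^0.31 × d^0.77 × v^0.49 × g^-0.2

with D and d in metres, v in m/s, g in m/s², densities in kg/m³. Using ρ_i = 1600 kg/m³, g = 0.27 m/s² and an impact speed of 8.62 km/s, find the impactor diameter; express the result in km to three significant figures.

d ≈ 2.09 km

Rearranging for d: d = [D / (0.133 · 1600^0.31 · 8620^0.49 · 0.27^-0.2)]^(1/0.77).
D = 52000 m.
1600^0.31 = 9.846
8620^0.49 = 84.80
0.27^-0.2 = 1.299
Denominator = 0.133 × 9.846 × 84.80 × 1.299 = 144.3
D / 144.3 = 52000 / 144.3 = 360.4
d = 360.4^(1/0.77) = 360.4^1.2987 = 2092 m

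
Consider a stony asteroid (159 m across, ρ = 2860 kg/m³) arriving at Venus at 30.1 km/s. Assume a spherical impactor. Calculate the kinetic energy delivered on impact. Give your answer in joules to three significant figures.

v = 30100 m/s.
Mass m = (π/6) ρ d³ = (π/6) × 2860 × (159)³ = 6.019 × 10^9 kg
E = ½ m v² = 0.5 × 6.019 × 10^9 × (30100)² = 2.727 × 10^18 J

E ≈ 2.73 × 10^18 J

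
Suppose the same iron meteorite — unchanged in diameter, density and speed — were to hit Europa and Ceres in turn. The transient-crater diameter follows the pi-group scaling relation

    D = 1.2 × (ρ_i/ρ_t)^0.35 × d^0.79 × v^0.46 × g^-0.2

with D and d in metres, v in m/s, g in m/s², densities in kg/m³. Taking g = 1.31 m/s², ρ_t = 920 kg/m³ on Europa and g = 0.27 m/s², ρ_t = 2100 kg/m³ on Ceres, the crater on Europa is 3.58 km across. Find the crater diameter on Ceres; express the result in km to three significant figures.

D ≈ 3.68 km

The impactor-only factors (d, v, ρ_i) cancel in the ratio, leaving D_Ceres/D_Europa = (g_Ceres/g_Europa)^-0.2 · (ρ_t,Europa/ρ_t,Ceres)^0.35.
(0.27/1.31)^-0.2 = 0.2061^-0.2 = 1.371
(920/2100)^0.35 = 0.4381^0.35 = 0.7491
Ratio = 1.371 × 0.7491 = 1.027
D_Ceres = 1.027 × 3.58 km = 3.68 km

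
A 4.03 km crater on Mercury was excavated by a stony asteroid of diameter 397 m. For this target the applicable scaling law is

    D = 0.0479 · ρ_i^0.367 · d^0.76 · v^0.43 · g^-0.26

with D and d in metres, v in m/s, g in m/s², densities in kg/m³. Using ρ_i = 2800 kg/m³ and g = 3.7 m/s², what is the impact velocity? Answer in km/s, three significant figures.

v ≈ 18.3 km/s

Rearranging for v: v = [D / (0.0479 · 2800^0.367 · 397^0.76 · 3.7^-0.26)]^(1/0.43).
D = 4030 m.
2800^0.367 = 18.41
397^0.76 = 94.42
3.7^-0.26 = 0.7117
Denominator = 0.0479 × 18.41 × 94.42 × 0.7117 = 59.26
D / 59.26 = 4030 / 59.26 = 68.01
v = 68.01^(1/0.43) = 68.01^2.3256 = 18274 m/s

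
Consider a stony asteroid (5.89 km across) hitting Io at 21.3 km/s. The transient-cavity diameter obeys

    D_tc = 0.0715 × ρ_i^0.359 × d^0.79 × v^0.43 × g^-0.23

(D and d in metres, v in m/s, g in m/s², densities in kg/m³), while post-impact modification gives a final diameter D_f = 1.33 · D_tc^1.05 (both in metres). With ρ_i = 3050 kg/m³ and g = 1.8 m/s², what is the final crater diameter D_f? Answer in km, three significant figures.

In SI: d = 5890 m, v = 21300 m/s.
ρ_i^0.359 = 3050^0.359 = 17.82
d^0.79 = 5890^0.79 = 951.5
v^0.43 = 21300^0.43 = 72.64
g^-0.23 = 1.8^-0.23 = 0.8735
D_tc = 0.0715 × 17.82 × 951.5 × 72.64 × 0.8735 = 76920 m
D_f = 1.33 × (76920)^1.05 = 1.796 × 10^5 m
     = 179.6 km

D_f ≈ 180 km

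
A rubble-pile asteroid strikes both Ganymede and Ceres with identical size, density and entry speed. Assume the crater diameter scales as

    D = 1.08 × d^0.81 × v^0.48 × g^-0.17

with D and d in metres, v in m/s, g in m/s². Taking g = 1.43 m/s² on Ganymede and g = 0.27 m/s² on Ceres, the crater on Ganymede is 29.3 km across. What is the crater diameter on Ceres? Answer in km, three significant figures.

All impactor-dependent factors cancel in the ratio, leaving D_Ceres/D_Ganymede = (g_Ceres/g_Ganymede)^-0.17.
(0.27/1.43)^-0.17 = 0.1888^-0.17 = 1.328
D_Ceres = 1.328 × 29.3 km = 38.9 km

D ≈ 38.9 km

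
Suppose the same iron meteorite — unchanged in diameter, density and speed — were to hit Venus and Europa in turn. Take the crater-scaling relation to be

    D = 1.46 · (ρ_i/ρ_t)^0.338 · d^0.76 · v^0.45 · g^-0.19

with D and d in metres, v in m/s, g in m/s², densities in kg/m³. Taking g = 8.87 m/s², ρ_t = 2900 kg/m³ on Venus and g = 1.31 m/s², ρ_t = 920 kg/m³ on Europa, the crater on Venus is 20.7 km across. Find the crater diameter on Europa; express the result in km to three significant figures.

D ≈ 43.9 km

The impactor-only factors (d, v, ρ_i) cancel in the ratio, leaving D_Europa/D_Venus = (g_Europa/g_Venus)^-0.19 · (ρ_t,Venus/ρ_t,Europa)^0.338.
(1.31/8.87)^-0.19 = 0.1477^-0.19 = 1.438
(2900/920)^0.338 = 3.152^0.338 = 1.474
Ratio = 1.438 × 1.474 = 2.120
D_Europa = 2.120 × 20.7 km = 43.9 km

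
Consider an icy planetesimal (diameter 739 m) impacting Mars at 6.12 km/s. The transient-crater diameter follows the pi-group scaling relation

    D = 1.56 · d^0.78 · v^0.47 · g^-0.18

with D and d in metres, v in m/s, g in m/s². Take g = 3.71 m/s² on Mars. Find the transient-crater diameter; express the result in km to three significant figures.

D ≈ 12.8 km

In SI units: v = 6120 m/s.
d^0.78 = 739^0.78 = 172.8
v^0.47 = 6120^0.47 = 60.22
g^-0.18 = 3.71^-0.18 = 0.7898
D = 1.56 × 172.8 × 60.22 × 0.7898 = 12821 m
   = 12.82 km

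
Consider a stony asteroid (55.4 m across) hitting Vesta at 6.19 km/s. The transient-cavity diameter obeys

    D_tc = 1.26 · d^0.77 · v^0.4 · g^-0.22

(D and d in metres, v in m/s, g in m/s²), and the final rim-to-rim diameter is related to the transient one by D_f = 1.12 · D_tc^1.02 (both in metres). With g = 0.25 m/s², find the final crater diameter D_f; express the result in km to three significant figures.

D_f ≈ 1.60 km

v = 6190 m/s.
d^0.77 = 55.4^0.77 = 22.00
v^0.4 = 6190^0.4 = 32.86
g^-0.22 = 0.25^-0.22 = 1.357
D_tc = 1.26 × 22.00 × 32.86 × 1.357 = 1236 m
D_f = 1.12 × (1236)^1.02 = 1596 m
     = 1.596 km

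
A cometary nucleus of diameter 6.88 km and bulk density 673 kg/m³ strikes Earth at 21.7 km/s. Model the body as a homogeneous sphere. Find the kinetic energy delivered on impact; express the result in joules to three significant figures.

d = 6880 m; v = 21700 m/s.
Mass m = (π/6) ρ d³ = (π/6) × 673 × (6880)³ = 1.148 × 10^14 kg
E = ½ m v² = 0.5 × 1.148 × 10^14 × (21700)² = 2.703 × 10^22 J

E ≈ 2.70 × 10^22 J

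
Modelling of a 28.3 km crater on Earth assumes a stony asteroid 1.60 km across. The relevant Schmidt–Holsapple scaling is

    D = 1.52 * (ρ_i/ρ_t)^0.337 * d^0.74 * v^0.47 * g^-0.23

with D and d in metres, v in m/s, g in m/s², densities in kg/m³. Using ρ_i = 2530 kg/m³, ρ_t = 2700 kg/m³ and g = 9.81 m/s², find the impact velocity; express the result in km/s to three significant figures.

v ≈ 35.1 km/s

Rearranging for v: v = [D / (1.52 · (2530/2700)^0.337 · 1600^0.74 · 9.81^-0.23)]^(1/0.47).
D = 28300 m.
(2530/2700)^0.337 = 0.9783
1600^0.74 = 235.0
9.81^-0.23 = 0.5914
Denominator = 1.52 × 0.9783 × 235.0 × 0.5914 = 206.7
D / 206.7 = 28300 / 206.7 = 136.9
v = 136.9^(1/0.47) = 136.9^2.1277 = 35126 m/s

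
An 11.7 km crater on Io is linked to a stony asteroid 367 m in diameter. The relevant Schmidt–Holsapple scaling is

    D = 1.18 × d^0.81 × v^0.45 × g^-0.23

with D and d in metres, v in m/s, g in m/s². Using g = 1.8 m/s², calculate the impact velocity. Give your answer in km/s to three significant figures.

Rearranging for v: v = [D / (1.18 · 367^0.81 · 1.8^-0.23)]^(1/0.45).
D = 11700 m.
367^0.81 = 119.5
1.8^-0.23 = 0.8735
Denominator = 1.18 × 119.5 × 0.8735 = 123.2
D / 123.2 = 11700 / 123.2 = 94.97
v = 94.97^(1/0.45) = 94.97^2.2222 = 24808 m/s

v ≈ 24.8 km/s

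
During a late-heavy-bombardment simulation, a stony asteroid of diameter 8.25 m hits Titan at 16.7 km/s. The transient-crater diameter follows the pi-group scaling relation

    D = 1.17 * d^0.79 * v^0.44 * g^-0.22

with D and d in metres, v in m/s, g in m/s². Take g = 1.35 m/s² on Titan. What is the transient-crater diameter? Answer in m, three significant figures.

In SI units: v = 16700 m/s.
d^0.79 = 8.25^0.79 = 5.297
v^0.44 = 16700^0.44 = 72.11
g^-0.22 = 1.35^-0.22 = 0.9361
D = 1.17 × 5.297 × 72.11 × 0.9361 = 418.3 m

D ≈ 418 m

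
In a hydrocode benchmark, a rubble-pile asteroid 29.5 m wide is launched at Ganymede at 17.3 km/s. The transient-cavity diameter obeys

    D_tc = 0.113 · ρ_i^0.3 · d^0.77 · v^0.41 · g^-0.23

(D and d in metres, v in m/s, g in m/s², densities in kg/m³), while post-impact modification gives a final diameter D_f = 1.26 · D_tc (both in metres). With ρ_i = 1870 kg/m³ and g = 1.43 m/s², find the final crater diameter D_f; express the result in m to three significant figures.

v = 17300 m/s.
ρ_i^0.3 = 1870^0.3 = 9.584
d^0.77 = 29.5^0.77 = 13.54
v^0.41 = 17300^0.41 = 54.65
g^-0.23 = 1.43^-0.23 = 0.9210
D_tc = 0.113 × 9.584 × 13.54 × 54.65 × 0.9210 = 738.1 m
D_f = 1.26 × 738.1 = 930.0 m

D_f ≈ 930 m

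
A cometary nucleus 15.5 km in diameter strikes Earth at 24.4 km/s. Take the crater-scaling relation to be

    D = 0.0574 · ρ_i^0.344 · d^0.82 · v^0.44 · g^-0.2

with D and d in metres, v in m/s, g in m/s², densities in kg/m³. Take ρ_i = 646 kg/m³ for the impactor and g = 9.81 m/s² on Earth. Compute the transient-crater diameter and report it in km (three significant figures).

D ≈ 78.3 km

In SI units: d = 15500 m, v = 24400 m/s.
ρ_i^0.344 = 646^0.344 = 9.262
d^0.82 = 15500^0.82 = 2729
v^0.44 = 24400^0.44 = 85.20
g^-0.2 = 9.81^-0.2 = 0.6334
D = 0.0574 × 9.262 × 2729 × 85.20 × 0.6334 = 78296 m
   = 78.30 km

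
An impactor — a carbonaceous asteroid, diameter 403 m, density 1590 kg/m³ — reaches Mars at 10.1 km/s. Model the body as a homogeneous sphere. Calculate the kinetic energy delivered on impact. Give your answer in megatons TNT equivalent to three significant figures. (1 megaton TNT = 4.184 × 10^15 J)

v = 10100 m/s.
Mass m = (π/6) ρ d³ = (π/6) × 1590 × (403)³ = 5.449 × 10^10 kg
E = ½ m v² = 0.5 × 5.449 × 10^10 × (10100)² = 2.779 × 10^18 J
   = 2.779 × 10^18 / 4.184×10^15 = 664.2 Mt

E ≈ 664 Mt TNT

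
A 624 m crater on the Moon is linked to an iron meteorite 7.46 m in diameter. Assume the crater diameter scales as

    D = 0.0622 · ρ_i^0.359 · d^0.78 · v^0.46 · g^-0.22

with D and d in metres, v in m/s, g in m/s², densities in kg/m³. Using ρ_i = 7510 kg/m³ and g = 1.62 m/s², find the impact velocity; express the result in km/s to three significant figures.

v ≈ 19.7 km/s

Rearranging for v: v = [D / (0.0622 · 7510^0.359 · 7.46^0.78 · 1.62^-0.22)]^(1/0.46).
7510^0.359 = 24.62
7.46^0.78 = 4.794
1.62^-0.22 = 0.8993
Denominator = 0.0622 × 24.62 × 4.794 × 0.8993 = 6.602
D / 6.602 = 624 / 6.602 = 94.52
v = 94.52^(1/0.46) = 94.52^2.1739 = 19706 m/s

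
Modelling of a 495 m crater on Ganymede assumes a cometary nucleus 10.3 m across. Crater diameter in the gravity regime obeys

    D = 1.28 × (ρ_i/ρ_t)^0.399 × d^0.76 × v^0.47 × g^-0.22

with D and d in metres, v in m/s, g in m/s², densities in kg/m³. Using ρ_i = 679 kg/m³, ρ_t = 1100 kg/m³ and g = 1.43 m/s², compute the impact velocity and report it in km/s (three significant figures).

Rearranging for v: v = [D / (1.28 · (679/1100)^0.399 · 10.3^0.76 · 1.43^-0.22)]^(1/0.47).
(679/1100)^0.399 = 0.8249
10.3^0.76 = 5.885
1.43^-0.22 = 0.9243
Denominator = 1.28 × 0.8249 × 5.885 × 0.9243 = 5.743
D / 5.743 = 495 / 5.743 = 86.19
v = 86.19^(1/0.47) = 86.19^2.1277 = 13124 m/s

v ≈ 13.1 km/s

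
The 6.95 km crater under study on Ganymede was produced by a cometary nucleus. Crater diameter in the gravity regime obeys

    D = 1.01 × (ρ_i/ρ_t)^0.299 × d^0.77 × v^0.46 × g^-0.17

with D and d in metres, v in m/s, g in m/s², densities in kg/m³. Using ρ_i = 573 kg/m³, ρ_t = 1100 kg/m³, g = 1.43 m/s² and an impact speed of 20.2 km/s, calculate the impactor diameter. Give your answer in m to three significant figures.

d ≈ 360 m

Rearranging for d: d = [D / (1.01 · (573/1100)^0.299 · 20200^0.46 · 1.43^-0.17)]^(1/0.77).
D = 6950 m.
(573/1100)^0.299 = 0.8228
20200^0.46 = 95.60
1.43^-0.17 = 0.9410
Denominator = 1.01 × 0.8228 × 95.60 × 0.9410 = 74.76
D / 74.76 = 6950 / 74.76 = 92.96
d = 92.96^(1/0.77) = 92.96^1.2987 = 359.9 m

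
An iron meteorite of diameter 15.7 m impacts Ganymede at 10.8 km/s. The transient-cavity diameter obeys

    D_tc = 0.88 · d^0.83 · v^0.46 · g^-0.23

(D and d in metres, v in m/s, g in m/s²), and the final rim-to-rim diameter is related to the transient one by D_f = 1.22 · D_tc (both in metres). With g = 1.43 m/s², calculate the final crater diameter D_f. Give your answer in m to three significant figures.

v = 10800 m/s.
d^0.83 = 15.7^0.83 = 9.831
v^0.46 = 10800^0.46 = 71.68
g^-0.23 = 1.43^-0.23 = 0.9210
D_tc = 0.88 × 9.831 × 71.68 × 0.9210 = 571.1 m
D_f = 1.22 × 571.1 = 696.7 m

D_f ≈ 697 m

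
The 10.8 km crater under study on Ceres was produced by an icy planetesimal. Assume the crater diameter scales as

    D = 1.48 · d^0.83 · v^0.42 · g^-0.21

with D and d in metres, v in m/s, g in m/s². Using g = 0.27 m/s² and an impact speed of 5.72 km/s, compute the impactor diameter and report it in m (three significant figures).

d ≈ 407 m

Rearranging for d: d = [D / (1.48 · 5720^0.42 · 0.27^-0.21)]^(1/0.83).
D = 10800 m.
5720^0.42 = 37.85
0.27^-0.21 = 1.316
Denominator = 1.48 × 37.85 × 1.316 = 73.72
D / 73.72 = 10800 / 73.72 = 146.5
d = 146.5^(1/0.83) = 146.5^1.2048 = 406.8 m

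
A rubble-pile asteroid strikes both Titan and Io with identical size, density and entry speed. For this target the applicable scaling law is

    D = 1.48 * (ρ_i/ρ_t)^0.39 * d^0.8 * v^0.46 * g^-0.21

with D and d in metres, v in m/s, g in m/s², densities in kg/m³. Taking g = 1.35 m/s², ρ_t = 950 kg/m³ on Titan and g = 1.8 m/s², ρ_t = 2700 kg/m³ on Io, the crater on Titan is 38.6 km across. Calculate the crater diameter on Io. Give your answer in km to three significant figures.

D ≈ 24.2 km

The impactor-only factors (d, v, ρ_i) cancel in the ratio, leaving D_Io/D_Titan = (g_Io/g_Titan)^-0.21 · (ρ_t,Titan/ρ_t,Io)^0.39.
(1.8/1.35)^-0.21 = 1.333^-0.21 = 0.9414
(950/2700)^0.39 = 0.3519^0.39 = 0.6654
Ratio = 0.9414 × 0.6654 = 0.6264
D_Io = 0.6264 × 38.6 km = 24.2 km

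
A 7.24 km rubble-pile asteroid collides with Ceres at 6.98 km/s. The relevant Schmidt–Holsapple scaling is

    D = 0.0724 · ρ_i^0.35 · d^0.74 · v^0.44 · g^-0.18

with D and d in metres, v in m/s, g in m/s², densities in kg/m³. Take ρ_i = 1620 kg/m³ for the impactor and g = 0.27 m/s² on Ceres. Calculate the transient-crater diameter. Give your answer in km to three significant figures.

In SI units: d = 7240 m, v = 6980 m/s.
ρ_i^0.35 = 1620^0.35 = 13.28
d^0.74 = 7240^0.74 = 718.1
v^0.44 = 6980^0.44 = 49.12
g^-0.18 = 0.27^-0.18 = 1.266
D = 0.0724 × 13.28 × 718.1 × 49.12 × 1.266 = 42935 m
   = 42.94 km

D ≈ 42.9 km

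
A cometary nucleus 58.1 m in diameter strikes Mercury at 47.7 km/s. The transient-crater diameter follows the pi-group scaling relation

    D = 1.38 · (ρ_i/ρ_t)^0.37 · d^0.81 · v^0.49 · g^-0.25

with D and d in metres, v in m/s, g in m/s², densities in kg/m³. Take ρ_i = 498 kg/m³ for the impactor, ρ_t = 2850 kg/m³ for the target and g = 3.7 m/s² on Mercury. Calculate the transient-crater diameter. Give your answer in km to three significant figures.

In SI units: v = 47700 m/s.
(ρ_i/ρ_t)^0.37 = (498/2850)^0.37 = 0.5244
d^0.81 = 58.1^0.81 = 26.85
v^0.49 = 47700^0.49 = 196.1
g^-0.25 = 3.7^-0.25 = 0.7210
D = 1.38 × 0.5244 × 26.85 × 196.1 × 0.7210 = 2747 m
   = 2.747 km

D ≈ 2.75 km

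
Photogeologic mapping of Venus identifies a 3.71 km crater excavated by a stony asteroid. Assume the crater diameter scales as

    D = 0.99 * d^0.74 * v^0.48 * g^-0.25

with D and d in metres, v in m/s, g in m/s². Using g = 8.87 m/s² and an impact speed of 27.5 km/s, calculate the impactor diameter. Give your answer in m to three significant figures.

Rearranging for d: d = [D / (0.99 · 27500^0.48 · 8.87^-0.25)]^(1/0.74).
D = 3710 m.
27500^0.48 = 135.2
8.87^-0.25 = 0.5795
Denominator = 0.99 × 135.2 × 0.5795 = 77.56
D / 77.56 = 3710 / 77.56 = 47.83
d = 47.83^(1/0.74) = 47.83^1.3514 = 186.2 m

d ≈ 186 m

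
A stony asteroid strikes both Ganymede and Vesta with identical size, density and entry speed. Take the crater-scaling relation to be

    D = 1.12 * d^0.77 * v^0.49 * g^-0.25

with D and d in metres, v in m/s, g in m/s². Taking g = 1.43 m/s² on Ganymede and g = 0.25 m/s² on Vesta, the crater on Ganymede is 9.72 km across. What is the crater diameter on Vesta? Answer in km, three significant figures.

D ≈ 15.0 km

All impactor-dependent factors cancel in the ratio, leaving D_Vesta/D_Ganymede = (g_Vesta/g_Ganymede)^-0.25.
(0.25/1.43)^-0.25 = 0.1748^-0.25 = 1.547
D_Vesta = 1.547 × 9.72 km = 15.0 km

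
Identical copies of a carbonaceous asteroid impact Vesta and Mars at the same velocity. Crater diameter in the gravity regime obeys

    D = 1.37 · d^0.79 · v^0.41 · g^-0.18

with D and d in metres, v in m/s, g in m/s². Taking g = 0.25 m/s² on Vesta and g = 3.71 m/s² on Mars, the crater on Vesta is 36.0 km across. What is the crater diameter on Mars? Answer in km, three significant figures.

All impactor-dependent factors cancel in the ratio, leaving D_Mars/D_Vesta = (g_Mars/g_Vesta)^-0.18.
(3.71/0.25)^-0.18 = 14.84^-0.18 = 0.6154
D_Mars = 0.6154 × 36.0 km = 22.2 km

D ≈ 22.2 km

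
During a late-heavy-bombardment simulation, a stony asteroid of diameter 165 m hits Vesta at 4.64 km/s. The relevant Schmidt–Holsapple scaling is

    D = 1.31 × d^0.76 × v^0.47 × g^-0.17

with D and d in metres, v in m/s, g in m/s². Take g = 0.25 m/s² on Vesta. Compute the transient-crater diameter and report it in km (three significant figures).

In SI units: v = 4640 m/s.
d^0.76 = 165^0.76 = 48.45
v^0.47 = 4640^0.47 = 52.88
g^-0.17 = 0.25^-0.17 = 1.266
D = 1.31 × 48.45 × 52.88 × 1.266 = 4249 m
   = 4.249 km

D ≈ 4.25 km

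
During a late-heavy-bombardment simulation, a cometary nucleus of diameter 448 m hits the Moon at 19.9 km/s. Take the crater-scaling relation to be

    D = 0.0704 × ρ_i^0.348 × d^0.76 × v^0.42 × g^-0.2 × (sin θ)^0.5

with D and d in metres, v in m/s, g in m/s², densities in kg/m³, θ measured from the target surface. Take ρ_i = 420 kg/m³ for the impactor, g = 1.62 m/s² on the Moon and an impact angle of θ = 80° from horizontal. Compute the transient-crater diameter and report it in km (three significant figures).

In SI units: v = 19900 m/s.
ρ_i^0.348 = 420^0.348 = 8.183
d^0.76 = 448^0.76 = 103.5
v^0.42 = 19900^0.42 = 63.90
g^-0.2 = 1.62^-0.2 = 0.9080
(sin 80°)^0.5 = 0.9848^0.5 = 0.9924
D = 0.0704 × 8.183 × 103.5 × 63.90 × 0.9080 × 0.9924 = 3433 m
   = 3.433 km

D ≈ 3.43 km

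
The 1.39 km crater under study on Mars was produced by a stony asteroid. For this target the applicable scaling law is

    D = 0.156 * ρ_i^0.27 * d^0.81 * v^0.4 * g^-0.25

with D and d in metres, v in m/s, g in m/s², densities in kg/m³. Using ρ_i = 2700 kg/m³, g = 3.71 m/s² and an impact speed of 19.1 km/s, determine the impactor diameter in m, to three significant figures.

d ≈ 62.3 m

Rearranging for d: d = [D / (0.156 · 2700^0.27 · 19100^0.4 · 3.71^-0.25)]^(1/0.81).
D = 1390 m.
2700^0.27 = 8.442
19100^0.4 = 51.57
3.71^-0.25 = 0.7205
Denominator = 0.156 × 8.442 × 51.57 × 0.7205 = 48.93
D / 48.93 = 1390 / 48.93 = 28.41
d = 28.41^(1/0.81) = 28.41^1.2346 = 62.30 m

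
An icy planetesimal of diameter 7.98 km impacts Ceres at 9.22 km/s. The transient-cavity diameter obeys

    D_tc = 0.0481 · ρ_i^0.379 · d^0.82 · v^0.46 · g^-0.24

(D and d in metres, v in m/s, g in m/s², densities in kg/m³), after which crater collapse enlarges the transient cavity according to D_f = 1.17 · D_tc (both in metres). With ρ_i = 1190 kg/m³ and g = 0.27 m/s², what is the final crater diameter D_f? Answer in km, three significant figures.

In SI: d = 7980 m, v = 9220 m/s.
ρ_i^0.379 = 1190^0.379 = 14.64
d^0.82 = 7980^0.82 = 1584
v^0.46 = 9220^0.46 = 66.65
g^-0.24 = 0.27^-0.24 = 1.369
D_tc = 0.0481 × 14.64 × 1584 × 66.65 × 1.369 = 1.018 × 10^5 m
D_f = 1.17 × 1.018 × 10^5 = 1.191 × 10^5 m
     = 119.1 km

D_f ≈ 119 km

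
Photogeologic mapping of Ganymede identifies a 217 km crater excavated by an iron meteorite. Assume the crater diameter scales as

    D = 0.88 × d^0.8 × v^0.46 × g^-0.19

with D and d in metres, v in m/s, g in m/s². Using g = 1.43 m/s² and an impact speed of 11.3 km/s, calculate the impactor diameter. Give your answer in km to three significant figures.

d ≈ 27.9 km

Rearranging for d: d = [D / (0.88 · 11300^0.46 · 1.43^-0.19)]^(1/0.8).
D = 217000 m.
11300^0.46 = 73.18
1.43^-0.19 = 0.9343
Denominator = 0.88 × 73.18 × 0.9343 = 60.17
D / 60.17 = 217000 / 60.17 = 3606
d = 3606^(1/0.8) = 3606^1.25 = 27944 m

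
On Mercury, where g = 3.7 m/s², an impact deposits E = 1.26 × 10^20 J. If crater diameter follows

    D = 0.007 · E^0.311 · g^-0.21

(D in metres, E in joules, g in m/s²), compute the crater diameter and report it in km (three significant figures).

E^0.311 = (1.26 × 10^20)^0.311 = 1.783 × 10^6
g^-0.21 = 3.7^-0.21 = 0.7598
D = 0.007 × 1.783 × 10^6 × 0.7598 = 9483 m
   = 9.483 km

D ≈ 9.48 km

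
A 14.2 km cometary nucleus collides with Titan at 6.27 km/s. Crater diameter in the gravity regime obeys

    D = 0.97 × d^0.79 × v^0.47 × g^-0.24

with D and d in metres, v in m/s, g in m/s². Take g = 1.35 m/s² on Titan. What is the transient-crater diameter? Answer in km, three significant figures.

D ≈ 105 km

In SI units: d = 14200 m, v = 6270 m/s.
d^0.79 = 14200^0.79 = 1907
v^0.47 = 6270^0.47 = 60.91
g^-0.24 = 1.35^-0.24 = 0.9305
D = 0.97 × 1907 × 60.91 × 0.9305 = 1.048 × 10^5 m
   = 104.8 km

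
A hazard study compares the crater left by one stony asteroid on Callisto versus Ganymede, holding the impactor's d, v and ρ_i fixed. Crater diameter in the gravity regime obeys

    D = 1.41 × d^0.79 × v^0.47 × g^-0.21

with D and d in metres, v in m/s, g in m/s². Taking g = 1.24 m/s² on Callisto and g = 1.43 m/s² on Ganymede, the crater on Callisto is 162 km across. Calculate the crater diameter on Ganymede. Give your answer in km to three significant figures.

D ≈ 157 km

All impactor-dependent factors cancel in the ratio, leaving D_Ganymede/D_Callisto = (g_Ganymede/g_Callisto)^-0.21.
(1.43/1.24)^-0.21 = 1.153^-0.21 = 0.9705
D_Ganymede = 0.9705 × 162 km = 157 km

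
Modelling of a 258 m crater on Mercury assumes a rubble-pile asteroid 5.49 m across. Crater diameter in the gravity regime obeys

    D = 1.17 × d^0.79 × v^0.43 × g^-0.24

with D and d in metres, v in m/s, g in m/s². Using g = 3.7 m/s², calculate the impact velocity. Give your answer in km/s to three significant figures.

Rearranging for v: v = [D / (1.17 · 5.49^0.79 · 3.7^-0.24)]^(1/0.43).
5.49^0.79 = 3.839
3.7^-0.24 = 0.7305
Denominator = 1.17 × 3.839 × 0.7305 = 3.281
D / 3.281 = 258 / 3.281 = 78.63
v = 78.63^(1/0.43) = 78.63^2.3256 = 25608 m/s

v ≈ 25.6 km/s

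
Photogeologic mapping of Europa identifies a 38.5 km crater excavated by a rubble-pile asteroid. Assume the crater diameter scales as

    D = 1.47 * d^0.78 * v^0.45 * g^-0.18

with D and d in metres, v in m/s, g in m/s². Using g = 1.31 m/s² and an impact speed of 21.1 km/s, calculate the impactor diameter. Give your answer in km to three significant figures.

Rearranging for d: d = [D / (1.47 · 21100^0.45 · 1.31^-0.18)]^(1/0.78).
D = 38500 m.
21100^0.45 = 88.29
1.31^-0.18 = 0.9526
Denominator = 1.47 × 88.29 × 0.9526 = 123.6
D / 123.6 = 38500 / 123.6 = 311.5
d = 311.5^(1/0.78) = 311.5^1.2821 = 1573 m

d ≈ 1.57 km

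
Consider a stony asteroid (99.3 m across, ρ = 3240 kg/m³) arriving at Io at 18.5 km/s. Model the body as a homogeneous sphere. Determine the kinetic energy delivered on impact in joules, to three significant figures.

E ≈ 2.84 × 10^17 J

v = 18500 m/s.
Mass m = (π/6) ρ d³ = (π/6) × 3240 × (99.3)³ = 1.661 × 10^9 kg
E = ½ m v² = 0.5 × 1.661 × 10^9 × (18500)² = 2.842 × 10^17 J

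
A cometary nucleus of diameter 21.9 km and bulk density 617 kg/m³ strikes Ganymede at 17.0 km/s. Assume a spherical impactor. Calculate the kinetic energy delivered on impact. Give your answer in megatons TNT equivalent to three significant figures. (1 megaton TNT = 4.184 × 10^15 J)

d = 21900 m; v = 17000 m/s.
Mass m = (π/6) ρ d³ = (π/6) × 617 × (21900)³ = 3.393 × 10^15 kg
E = ½ m v² = 0.5 × 3.393 × 10^15 × (17000)² = 4.903 × 10^23 J
   = 4.903 × 10^23 / 4.184×10^15 = 1.172 × 10^8 Mt

E ≈ 1.17 × 10^8 Mt TNT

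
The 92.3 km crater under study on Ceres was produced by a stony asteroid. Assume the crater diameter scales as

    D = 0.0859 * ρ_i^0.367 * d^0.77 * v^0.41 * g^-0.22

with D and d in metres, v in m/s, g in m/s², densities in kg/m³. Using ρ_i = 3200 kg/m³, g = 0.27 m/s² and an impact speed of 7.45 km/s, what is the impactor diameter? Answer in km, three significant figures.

d ≈ 8.67 km

Rearranging for d: d = [D / (0.0859 · 3200^0.367 · 7450^0.41 · 0.27^-0.22)]^(1/0.77).
D = 92300 m.
3200^0.367 = 19.34
7450^0.41 = 38.69
0.27^-0.22 = 1.334
Denominator = 0.0859 × 19.34 × 38.69 × 1.334 = 85.74
D / 85.74 = 92300 / 85.74 = 1077
d = 1077^(1/0.77) = 1077^1.2987 = 8668 m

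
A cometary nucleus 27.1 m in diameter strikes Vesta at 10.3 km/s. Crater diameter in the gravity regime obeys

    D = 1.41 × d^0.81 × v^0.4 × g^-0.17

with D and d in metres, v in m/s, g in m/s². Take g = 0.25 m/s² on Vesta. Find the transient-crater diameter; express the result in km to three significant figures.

D ≈ 1.04 km

In SI units: v = 10300 m/s.
d^0.81 = 27.1^0.81 = 14.48
v^0.4 = 10300^0.4 = 40.28
g^-0.17 = 0.25^-0.17 = 1.266
D = 1.41 × 14.48 × 40.28 × 1.266 = 1041 m
   = 1.041 km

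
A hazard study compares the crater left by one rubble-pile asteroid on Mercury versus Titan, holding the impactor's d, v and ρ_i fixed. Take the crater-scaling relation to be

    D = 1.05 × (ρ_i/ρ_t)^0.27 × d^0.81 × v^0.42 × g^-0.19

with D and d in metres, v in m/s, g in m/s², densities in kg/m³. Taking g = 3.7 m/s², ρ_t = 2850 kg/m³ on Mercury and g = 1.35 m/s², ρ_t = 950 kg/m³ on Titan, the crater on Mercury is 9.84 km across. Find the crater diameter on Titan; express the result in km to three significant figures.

The impactor-only factors (d, v, ρ_i) cancel in the ratio, leaving D_Titan/D_Mercury = (g_Titan/g_Mercury)^-0.19 · (ρ_t,Mercury/ρ_t,Titan)^0.27.
(1.35/3.7)^-0.19 = 0.3649^-0.19 = 1.211
(2850/950)^0.27 = 3.000^0.27 = 1.345
Ratio = 1.211 × 1.345 = 1.629
D_Titan = 1.629 × 9.84 km = 16.0 km

D ≈ 16.0 km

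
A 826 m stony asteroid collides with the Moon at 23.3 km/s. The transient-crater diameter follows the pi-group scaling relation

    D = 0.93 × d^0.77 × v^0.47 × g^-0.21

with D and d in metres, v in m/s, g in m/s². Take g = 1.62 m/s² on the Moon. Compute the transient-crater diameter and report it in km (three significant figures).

D ≈ 16.7 km

In SI units: v = 23300 m/s.
d^0.77 = 826^0.77 = 176.2
v^0.47 = 23300^0.47 = 112.9
g^-0.21 = 1.62^-0.21 = 0.9037
D = 0.93 × 176.2 × 112.9 × 0.9037 = 16719 m
   = 16.72 km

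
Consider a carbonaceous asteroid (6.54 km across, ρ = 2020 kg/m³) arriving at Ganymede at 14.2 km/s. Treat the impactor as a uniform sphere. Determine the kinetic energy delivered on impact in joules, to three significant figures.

E ≈ 2.98 × 10^22 J

d = 6540 m; v = 14200 m/s.
Mass m = (π/6) ρ d³ = (π/6) × 2020 × (6540)³ = 2.959 × 10^14 kg
E = ½ m v² = 0.5 × 2.959 × 10^14 × (14200)² = 2.983 × 10^22 J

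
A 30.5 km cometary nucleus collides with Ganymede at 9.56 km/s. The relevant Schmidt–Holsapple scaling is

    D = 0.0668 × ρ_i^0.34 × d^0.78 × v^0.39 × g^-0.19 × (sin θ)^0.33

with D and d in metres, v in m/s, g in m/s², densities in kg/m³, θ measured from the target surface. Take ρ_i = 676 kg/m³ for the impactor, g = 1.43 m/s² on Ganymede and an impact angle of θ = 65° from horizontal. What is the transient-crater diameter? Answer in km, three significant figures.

In SI units: d = 30500 m, v = 9560 m/s.
ρ_i^0.34 = 676^0.34 = 9.166
d^0.78 = 30500^0.78 = 3146
v^0.39 = 9560^0.39 = 35.68
g^-0.19 = 1.43^-0.19 = 0.9343
(sin 65°)^0.33 = 0.9063^0.33 = 0.9681
D = 0.0668 × 9.166 × 3146 × 35.68 × 0.9343 × 0.9681 = 62165 m
   = 62.17 km

D ≈ 62.2 km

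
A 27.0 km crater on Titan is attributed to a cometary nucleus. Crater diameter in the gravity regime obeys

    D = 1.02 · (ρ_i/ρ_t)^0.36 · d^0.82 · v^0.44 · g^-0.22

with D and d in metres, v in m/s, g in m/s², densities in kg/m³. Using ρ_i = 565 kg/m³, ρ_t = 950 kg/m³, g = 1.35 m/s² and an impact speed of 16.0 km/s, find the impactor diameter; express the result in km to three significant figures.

Rearranging for d: d = [D / (1.02 · (565/950)^0.36 · 16000^0.44 · 1.35^-0.22)]^(1/0.82).
D = 27000 m.
(565/950)^0.36 = 0.8294
16000^0.44 = 70.76
1.35^-0.22 = 0.9361
Denominator = 1.02 × 0.8294 × 70.76 × 0.9361 = 56.04
D / 56.04 = 27000 / 56.04 = 481.8
d = 481.8^(1/0.82) = 481.8^1.2195 = 1870 m

d ≈ 1.87 km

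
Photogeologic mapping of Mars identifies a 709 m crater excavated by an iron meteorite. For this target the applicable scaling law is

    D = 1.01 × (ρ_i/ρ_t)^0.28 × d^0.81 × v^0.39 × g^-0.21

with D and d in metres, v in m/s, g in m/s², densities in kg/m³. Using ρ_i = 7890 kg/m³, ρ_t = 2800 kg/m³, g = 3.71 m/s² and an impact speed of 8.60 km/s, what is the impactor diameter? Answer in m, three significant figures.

Rearranging for d: d = [D / (1.01 · (7890/2800)^0.28 · 8600^0.39 · 3.71^-0.21)]^(1/0.81).
(7890/2800)^0.28 = 1.337
8600^0.39 = 34.23
3.71^-0.21 = 0.7593
Denominator = 1.01 × 1.337 × 34.23 × 0.7593 = 35.10
D / 35.10 = 709 / 35.10 = 20.20
d = 20.20^(1/0.81) = 20.20^1.2346 = 40.89 m

d ≈ 40.9 m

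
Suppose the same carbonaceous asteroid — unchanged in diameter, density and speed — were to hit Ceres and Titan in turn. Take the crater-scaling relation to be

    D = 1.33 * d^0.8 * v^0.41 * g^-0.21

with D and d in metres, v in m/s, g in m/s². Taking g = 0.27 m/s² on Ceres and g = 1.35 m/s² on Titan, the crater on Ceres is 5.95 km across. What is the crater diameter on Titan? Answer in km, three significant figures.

All impactor-dependent factors cancel in the ratio, leaving D_Titan/D_Ceres = (g_Titan/g_Ceres)^-0.21.
(1.35/0.27)^-0.21 = 5.000^-0.21 = 0.7132
D_Titan = 0.7132 × 5.95 km = 4.24 km

D ≈ 4.24 km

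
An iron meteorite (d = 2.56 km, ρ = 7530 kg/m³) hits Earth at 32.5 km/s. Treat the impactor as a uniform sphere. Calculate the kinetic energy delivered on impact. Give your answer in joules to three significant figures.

E ≈ 3.49 × 10^22 J

d = 2560 m; v = 32500 m/s.
Mass m = (π/6) ρ d³ = (π/6) × 7530 × (2560)³ = 6.615 × 10^13 kg
E = ½ m v² = 0.5 × 6.615 × 10^13 × (32500)² = 3.494 × 10^22 J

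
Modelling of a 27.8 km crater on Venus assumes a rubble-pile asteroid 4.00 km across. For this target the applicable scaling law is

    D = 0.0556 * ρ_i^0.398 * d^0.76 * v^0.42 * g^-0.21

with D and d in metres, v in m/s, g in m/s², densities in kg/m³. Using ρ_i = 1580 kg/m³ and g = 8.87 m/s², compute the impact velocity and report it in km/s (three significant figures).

v ≈ 31.2 km/s

Rearranging for v: v = [D / (0.0556 · 1580^0.398 · 4000^0.76 · 8.87^-0.21)]^(1/0.42).
D = 27800 m.
1580^0.398 = 18.75
4000^0.76 = 546.5
8.87^-0.21 = 0.6323
Denominator = 0.0556 × 18.75 × 546.5 × 0.6323 = 360.2
D / 360.2 = 27800 / 360.2 = 77.18
v = 77.18^(1/0.42) = 77.18^2.381 = 31200 m/s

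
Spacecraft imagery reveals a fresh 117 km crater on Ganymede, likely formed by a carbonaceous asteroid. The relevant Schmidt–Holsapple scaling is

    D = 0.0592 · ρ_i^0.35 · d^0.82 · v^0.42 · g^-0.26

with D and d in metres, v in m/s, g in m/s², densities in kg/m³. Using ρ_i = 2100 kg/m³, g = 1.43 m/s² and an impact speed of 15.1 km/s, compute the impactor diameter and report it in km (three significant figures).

Rearranging for d: d = [D / (0.0592 · 2100^0.35 · 15100^0.42 · 1.43^-0.26)]^(1/0.82).
D = 117000 m.
2100^0.35 = 14.55
15100^0.42 = 56.91
1.43^-0.26 = 0.9112
Denominator = 0.0592 × 14.55 × 56.91 × 0.9112 = 44.67
D / 44.67 = 117000 / 44.67 = 2619
d = 2619^(1/0.82) = 2619^1.2195 = 14737 m

d ≈ 14.7 km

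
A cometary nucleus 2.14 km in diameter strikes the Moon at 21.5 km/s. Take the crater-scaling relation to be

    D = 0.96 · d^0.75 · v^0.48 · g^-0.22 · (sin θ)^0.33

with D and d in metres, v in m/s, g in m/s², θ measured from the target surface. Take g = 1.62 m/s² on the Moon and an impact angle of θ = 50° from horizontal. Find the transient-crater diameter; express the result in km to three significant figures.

In SI units: d = 2140 m, v = 21500 m/s.
d^0.75 = 2140^0.75 = 314.6
v^0.48 = 21500^0.48 = 120.1
g^-0.22 = 1.62^-0.22 = 0.8993
(sin 50°)^0.33 = 0.7660^0.33 = 0.9158
D = 0.96 × 314.6 × 120.1 × 0.8993 × 0.9158 = 29873 m
   = 29.87 km

D ≈ 29.9 km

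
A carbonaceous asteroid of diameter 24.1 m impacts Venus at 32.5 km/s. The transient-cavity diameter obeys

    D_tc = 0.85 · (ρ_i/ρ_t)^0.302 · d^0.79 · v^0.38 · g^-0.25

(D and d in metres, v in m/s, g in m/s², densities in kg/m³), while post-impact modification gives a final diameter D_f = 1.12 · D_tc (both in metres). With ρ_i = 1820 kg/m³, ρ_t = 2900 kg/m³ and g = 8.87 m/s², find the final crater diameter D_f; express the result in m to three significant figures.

D_f ≈ 307 m

v = 32500 m/s.
(ρ_i/ρ_t)^0.302 = (1820/2900)^0.302 = 0.8688
d^0.79 = 24.1^0.79 = 12.35
v^0.38 = 32500^0.38 = 51.82
g^-0.25 = 8.87^-0.25 = 0.5795
D_tc = 0.85 × 0.8688 × 12.35 × 51.82 × 0.5795 = 273.9 m
D_f = 1.12 × 273.9 = 306.8 m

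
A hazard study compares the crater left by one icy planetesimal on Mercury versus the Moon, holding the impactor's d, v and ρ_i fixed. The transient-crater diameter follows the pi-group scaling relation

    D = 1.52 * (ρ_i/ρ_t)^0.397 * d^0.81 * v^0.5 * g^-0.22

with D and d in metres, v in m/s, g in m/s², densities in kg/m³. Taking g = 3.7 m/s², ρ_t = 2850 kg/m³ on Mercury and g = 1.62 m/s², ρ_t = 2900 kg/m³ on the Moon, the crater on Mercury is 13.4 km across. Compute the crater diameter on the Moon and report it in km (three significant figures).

The impactor-only factors (d, v, ρ_i) cancel in the ratio, leaving D_Moon/D_Mercury = (g_Moon/g_Mercury)^-0.22 · (ρ_t,Mercury/ρ_t,Moon)^0.397.
(1.62/3.7)^-0.22 = 0.4378^-0.22 = 1.199
(2850/2900)^0.397 = 0.9828^0.397 = 0.9931
Ratio = 1.199 × 0.9931 = 1.191
D_Moon = 1.191 × 13.4 km = 16.0 km

D ≈ 16.0 km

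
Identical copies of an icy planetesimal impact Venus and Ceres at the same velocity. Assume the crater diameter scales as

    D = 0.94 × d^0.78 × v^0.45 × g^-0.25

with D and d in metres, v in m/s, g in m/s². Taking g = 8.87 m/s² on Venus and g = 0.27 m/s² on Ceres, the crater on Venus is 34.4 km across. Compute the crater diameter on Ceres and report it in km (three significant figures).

All impactor-dependent factors cancel in the ratio, leaving D_Ceres/D_Venus = (g_Ceres/g_Venus)^-0.25.
(0.27/8.87)^-0.25 = 0.03044^-0.25 = 2.394
D_Ceres = 2.394 × 34.4 km = 82.4 km

D ≈ 82.4 km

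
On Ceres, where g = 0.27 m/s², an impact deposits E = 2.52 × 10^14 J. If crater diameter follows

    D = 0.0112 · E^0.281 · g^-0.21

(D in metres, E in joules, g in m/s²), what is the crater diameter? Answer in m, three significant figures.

D ≈ 164 m

E^0.281 = (2.52 × 10^14)^0.281 = 1.114 × 10^4
g^-0.21 = 0.27^-0.21 = 1.316
D = 0.0112 × 1.114 × 10^4 × 1.316 = 164.2 m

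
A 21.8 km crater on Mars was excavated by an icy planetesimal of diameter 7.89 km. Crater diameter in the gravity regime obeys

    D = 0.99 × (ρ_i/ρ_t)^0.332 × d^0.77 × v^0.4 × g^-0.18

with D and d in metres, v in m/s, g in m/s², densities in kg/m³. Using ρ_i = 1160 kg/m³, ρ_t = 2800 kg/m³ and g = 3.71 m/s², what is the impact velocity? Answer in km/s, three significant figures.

Rearranging for v: v = [D / (0.99 · (1160/2800)^0.332 · 7890^0.77 · 3.71^-0.18)]^(1/0.4).
D = 21800 m.
(1160/2800)^0.332 = 0.7464
7890^0.77 = 1002
3.71^-0.18 = 0.7898
Denominator = 0.99 × 0.7464 × 1002 × 0.7898 = 584.8
D / 584.8 = 21800 / 584.8 = 37.28
v = 37.28^(1/0.4) = 37.28^2.5 = 8486 m/s

v ≈ 8.49 km/s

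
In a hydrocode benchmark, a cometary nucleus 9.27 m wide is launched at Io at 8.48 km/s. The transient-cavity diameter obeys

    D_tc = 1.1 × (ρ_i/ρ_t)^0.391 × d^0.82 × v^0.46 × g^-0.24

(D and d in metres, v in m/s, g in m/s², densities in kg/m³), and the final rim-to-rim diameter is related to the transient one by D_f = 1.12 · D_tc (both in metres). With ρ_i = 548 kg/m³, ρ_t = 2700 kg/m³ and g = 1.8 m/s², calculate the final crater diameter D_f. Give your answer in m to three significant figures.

v = 8480 m/s.
(ρ_i/ρ_t)^0.391 = (548/2700)^0.391 = 0.5360
d^0.82 = 9.27^0.82 = 6.209
v^0.46 = 8480^0.46 = 64.13
g^-0.24 = 1.8^-0.24 = 0.8684
D_tc = 1.1 × 0.5360 × 6.209 × 64.13 × 0.8684 = 203.9 m
D_f = 1.12 × 203.9 = 228.4 m

D_f ≈ 228 m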